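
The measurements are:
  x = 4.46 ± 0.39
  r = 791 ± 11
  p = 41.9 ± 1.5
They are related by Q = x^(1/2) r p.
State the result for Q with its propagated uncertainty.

For a monomial Q ∝ x^(1/2), r, p, fractional errors add in quadrature:
  (½·δx/x)² = (0.5×0.0874)² = 0.00191;  (1·δr/r)² = (1×0.0139)² = 0.000193;  (1·δp/p)² = (1×0.0358)² = 0.00128
δQ/Q = √(0.00339) = 0.0582
Q = 70000, so δQ = 0.0582 × 70000 = 4070.

70000 ± 4070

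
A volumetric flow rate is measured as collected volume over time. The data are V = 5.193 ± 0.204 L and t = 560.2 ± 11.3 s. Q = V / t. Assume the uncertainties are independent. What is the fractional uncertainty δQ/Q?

0.0442

Since Q is a product/quotient, work with relative uncertainties:
  (1·δV/V)² = (1×0.0393)² = 0.00154;  (-1·δt/t)² = (-1×0.0202)² = 0.000407
δQ/Q = √(0.00195) = 0.0442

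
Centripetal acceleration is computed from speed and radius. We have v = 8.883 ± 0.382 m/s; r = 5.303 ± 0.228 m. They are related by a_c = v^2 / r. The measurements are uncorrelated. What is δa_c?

1.43 m/s^2

Since a_c is a product/quotient, work with relative uncertainties:
  (2·δv/v)² = (2×0.0430)² = 0.00740;  (-1·δr/r)² = (-1×0.0430)² = 0.00185
δa_c/a_c = √(0.00925) = 0.0962
a_c = 14.88 m/s^2, so δa_c = 0.0962 × 14.88 = 1.43 m/s^2.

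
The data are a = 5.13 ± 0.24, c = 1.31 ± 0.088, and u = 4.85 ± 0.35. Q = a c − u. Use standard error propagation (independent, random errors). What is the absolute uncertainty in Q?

0.652

Let p = a·c = 6.72. δp/p = √((1·δa/a)² + (1·δc/c)²) = √(0.00219 + 0.00451) = 0.0819, so δp = 0.550.
Q = p − u: δQ = √(δp² + δu²) = √(0.303 + 0.122) = 0.652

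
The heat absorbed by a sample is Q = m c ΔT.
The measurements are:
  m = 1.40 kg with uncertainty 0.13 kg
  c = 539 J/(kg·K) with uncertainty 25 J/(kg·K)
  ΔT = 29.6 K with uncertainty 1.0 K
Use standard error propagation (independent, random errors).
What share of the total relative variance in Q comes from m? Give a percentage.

72.4%

(δQ/Q)² = (1·δm/m)² + (1·δc/c)² + (1·δΔT/ΔT)²
  m term: (1×0.0929)² = 0.00862
  c term: (1×0.0464)² = 0.00215
  ΔT term: (1×0.0338)² = 0.00114
Total = 0.0119. Share from m = 0.00862/0.0119 = 0.724.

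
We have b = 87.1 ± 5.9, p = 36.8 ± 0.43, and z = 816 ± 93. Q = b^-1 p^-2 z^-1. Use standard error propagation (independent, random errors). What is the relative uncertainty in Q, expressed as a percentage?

13.5%

Q is a product of powers, so relative uncertainties combine in quadrature:
  (-1·δb/b)² = (-1×0.0677)² = 0.00459;  (-2·δp/p)² = (-2×0.0117)² = 0.000546;  (-1·δz/z)² = (-1×0.114)² = 0.0130
δQ/Q = √(0.0181) = 0.135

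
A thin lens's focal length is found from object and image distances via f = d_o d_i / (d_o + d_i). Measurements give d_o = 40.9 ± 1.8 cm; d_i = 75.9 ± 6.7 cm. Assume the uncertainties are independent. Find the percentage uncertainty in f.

4.21%

∂f/∂d_o = (d_i/(d_o+d_i))² = 0.422;  ∂f/∂d_i = (d_o/(d_o+d_i))² = 0.123
δf = √((∂f/∂d_o · δd_o)² + (∂f/∂d_i · δd_i)²) = √(0.578 + 0.675) = 1.12 cm
f = 26.6 cm, so δf/f = 1.12/26.6 = 0.0421.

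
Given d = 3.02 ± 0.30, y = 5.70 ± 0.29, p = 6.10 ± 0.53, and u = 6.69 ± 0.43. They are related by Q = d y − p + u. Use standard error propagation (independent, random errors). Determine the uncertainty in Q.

Let w = d·y = 17.2. δw/w = √((1·δd/d)² + (1·δy/y)²) = √(0.00987 + 0.00259) = 0.112, so δw = 1.92.
Q = w − p + u: δQ = √(δw² + δp² + δu²) = √(3.69 + 0.281 + 0.185) = 2.04

2.04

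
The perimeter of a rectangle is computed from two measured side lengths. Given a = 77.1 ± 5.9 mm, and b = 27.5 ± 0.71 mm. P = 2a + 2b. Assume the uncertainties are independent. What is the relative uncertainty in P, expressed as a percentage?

5.68%

Each term contributes (cᵢ δxᵢ)² to (δP)²:
  (2·δa)² = 139;  (2·δb)² = 2.02
δP = √(141) = 11.9 mm
P = 209 mm, so δP/P = 11.9/209 = 0.0568.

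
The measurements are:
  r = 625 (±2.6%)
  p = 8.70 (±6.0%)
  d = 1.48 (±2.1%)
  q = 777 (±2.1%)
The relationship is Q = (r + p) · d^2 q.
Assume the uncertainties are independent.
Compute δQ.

57700

Let u = r + p = 634. δu = √(δr² + δp²) = √(264 + 0.272) = 16.3, so δu/u = 0.0257.
Q is then a monomial in u, d, q:
δQ/Q = √((δu/u)² + (2·δd/d)² + (1·δq/q)²) = √(0.000658 + 0.00176 + 0.000441) = 0.0535
Q = 1.08e+06, so δQ = 0.0535 × 1.08e+06 = 57700.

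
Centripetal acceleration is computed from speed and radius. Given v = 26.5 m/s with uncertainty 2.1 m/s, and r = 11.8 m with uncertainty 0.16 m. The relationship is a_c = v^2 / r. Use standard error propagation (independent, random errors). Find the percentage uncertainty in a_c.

Products/powers → add relative errors in quadrature, weighted by exponent:
  (2·δv/v)² = (2×0.0792)² = 0.0251;  (-1·δr/r)² = (-1×0.0136)² = 0.000184
δa_c/a_c = √(0.0253) = 0.159

15.9%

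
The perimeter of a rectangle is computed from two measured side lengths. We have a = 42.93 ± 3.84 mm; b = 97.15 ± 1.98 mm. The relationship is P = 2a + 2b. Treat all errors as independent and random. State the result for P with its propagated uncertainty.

Absolute uncertainties add in quadrature for a linear combination:
  (2·δa)² = 59.0;  (2·δb)² = 15.7
δP = √(74.7) = 8.64 mm
P = 280.2 mm.

280.2 ± 8.64 mm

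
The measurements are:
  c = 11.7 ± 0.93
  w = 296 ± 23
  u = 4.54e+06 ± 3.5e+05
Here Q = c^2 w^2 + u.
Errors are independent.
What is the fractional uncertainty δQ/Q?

0.163

Let p = c^2·w^2 = 1.2e+07. δp/p = √((2·δc/c)² + (2·δw/w)²) = √(0.0253 + 0.0242) = 0.222, so δp = 2.67e+06.
Q = p + u: δQ = √(δp² + δu²) = √(7.11e+12 + 1.22e+11) = 2.69e+06
Q = 1.65e+07, so δQ/Q = 2.69e+06/1.65e+07 = 0.163.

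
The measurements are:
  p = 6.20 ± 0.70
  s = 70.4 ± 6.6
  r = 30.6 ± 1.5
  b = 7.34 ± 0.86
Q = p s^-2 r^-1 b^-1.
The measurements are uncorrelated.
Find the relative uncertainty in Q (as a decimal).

Q is a product of powers, so relative uncertainties combine in quadrature:
  (1·δp/p)² = (1×0.113)² = 0.0127;  (-2·δs/s)² = (-2×0.0937)² = 0.0352;  (-1·δr/r)² = (-1×0.0490)² = 0.00240;  (-1·δb/b)² = (-1×0.117)² = 0.0137
δQ/Q = √(0.0640) = 0.253

0.253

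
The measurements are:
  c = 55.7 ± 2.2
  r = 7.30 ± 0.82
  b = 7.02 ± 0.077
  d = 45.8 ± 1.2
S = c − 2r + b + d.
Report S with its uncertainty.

93.9 ± 3.00

Each term contributes (cᵢ δxᵢ)² to (δS)²:
  (δc)² = 4.84;  (2·δr)² = 2.69;  (δb)² = 0.00593;  (δd)² = 1.44
δS = √(8.98) = 3.00
S = 93.9.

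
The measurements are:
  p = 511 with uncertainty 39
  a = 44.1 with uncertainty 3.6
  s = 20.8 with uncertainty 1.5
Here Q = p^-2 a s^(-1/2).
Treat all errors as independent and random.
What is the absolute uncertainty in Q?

Products/powers → add relative errors in quadrature, weighted by exponent:
  (-2·δp/p)² = (-2×0.0763)² = 0.0233;  (1·δa/a)² = (1×0.0816)² = 0.00666;  (−½·δs/s)² = (-0.5×0.0721)² = 0.00130
δQ/Q = √(0.0313) = 0.177
Q = 3.7e-05, so δQ = 0.177 × 3.7e-05 = 6.55e-06.

6.55e-06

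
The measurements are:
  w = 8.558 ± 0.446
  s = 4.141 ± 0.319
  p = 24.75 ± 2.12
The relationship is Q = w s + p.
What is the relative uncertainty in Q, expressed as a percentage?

6.51%

Let h = w·s = 35.44. δh/h = √((1·δw/w)² + (1·δs/s)²) = √(0.00272 + 0.00593) = 0.0930, so δh = 3.30.
Q = h + p: δQ = √(δh² + δp²) = √(10.9 + 4.49) = 3.92
Q = 60.19, so δQ/Q = 3.92/60.19 = 0.0651.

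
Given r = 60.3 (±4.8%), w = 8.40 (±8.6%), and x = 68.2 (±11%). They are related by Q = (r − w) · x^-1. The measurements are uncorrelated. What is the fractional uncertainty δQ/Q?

0.124

Let u = r − w = 51.9. δu = √(δr² + δw²) = √(8.38 + 0.522) = 2.98, so δu/u = 0.0575.
Q is then a monomial in u, x:
δQ/Q = √((δu/u)² + (-1·δx/x)²) = √(0.00330 + 0.0121) = 0.124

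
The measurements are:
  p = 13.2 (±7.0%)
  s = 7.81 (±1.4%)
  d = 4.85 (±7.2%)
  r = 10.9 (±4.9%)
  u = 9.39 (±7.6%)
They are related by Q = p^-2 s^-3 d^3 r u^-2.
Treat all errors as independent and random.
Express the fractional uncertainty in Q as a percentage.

30.6%

Relative error in a monomial: (δQ/Q)² = Σ (nᵢ · δxᵢ/xᵢ)².
  (-2·δp/p)² = (-2×0.0700)² = 0.0196;  (-3·δs/s)² = (-3×0.0140)² = 0.00176;  (3·δd/d)² = (3×0.0720)² = 0.0467;  (1·δr/r)² = (1×0.0490)² = 0.00240;  (-2·δu/u)² = (-2×0.0760)² = 0.0231
δQ/Q = √(0.0935) = 0.306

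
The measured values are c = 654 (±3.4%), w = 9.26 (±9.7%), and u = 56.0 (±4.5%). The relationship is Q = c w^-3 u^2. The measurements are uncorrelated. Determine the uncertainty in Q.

Relative error in a monomial: (δQ/Q)² = Σ (nᵢ · δxᵢ/xᵢ)².
  (1·δc/c)² = (1×0.0340)² = 0.00116;  (-3·δw/w)² = (-3×0.0970)² = 0.0847;  (2·δu/u)² = (2×0.0450)² = 0.00810
δQ/Q = √(0.0939) = 0.306
Q = 2580, so δQ = 0.306 × 2580 = 792.

792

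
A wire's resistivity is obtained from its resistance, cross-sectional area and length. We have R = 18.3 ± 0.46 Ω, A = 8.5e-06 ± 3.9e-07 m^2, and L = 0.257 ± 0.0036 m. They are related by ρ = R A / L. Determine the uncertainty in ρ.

3.28e-05 Ω·m

Relative error in a monomial: (δρ/ρ)² = Σ (nᵢ · δxᵢ/xᵢ)².
  (1·δR/R)² = (1×0.0251)² = 0.000632;  (1·δA/A)² = (1×0.0459)² = 0.00211;  (-1·δL/L)² = (-1×0.0140)² = 0.000196
δρ/ρ = √(0.00293) = 0.0542
ρ = 0.000605 Ω·m, so δρ = 0.0542 × 0.000605 = 3.28e-05 Ω·m.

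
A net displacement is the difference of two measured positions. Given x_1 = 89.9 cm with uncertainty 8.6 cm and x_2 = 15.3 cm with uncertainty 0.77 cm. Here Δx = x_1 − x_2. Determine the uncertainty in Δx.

8.63 cm

Δx is a linear combination, so absolute uncertainties add in quadrature:
  (δx_1)² = 74.0;  (δx_2)² = 0.593
δΔx = √(74.6) = 8.63 cm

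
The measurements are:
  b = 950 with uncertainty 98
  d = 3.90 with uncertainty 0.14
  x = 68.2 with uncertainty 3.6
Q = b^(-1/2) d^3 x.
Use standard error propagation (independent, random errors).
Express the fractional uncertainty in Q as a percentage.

Products/powers → add relative errors in quadrature, weighted by exponent:
  (−½·δb/b)² = (-0.5×0.103)² = 0.00266;  (3·δd/d)² = (3×0.0359)² = 0.0116;  (1·δx/x)² = (1×0.0528)² = 0.00279
δQ/Q = √(0.0170) = 0.131

13.1%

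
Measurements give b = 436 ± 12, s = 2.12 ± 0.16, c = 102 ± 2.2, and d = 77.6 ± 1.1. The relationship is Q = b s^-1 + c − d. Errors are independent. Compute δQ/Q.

0.0726

Let p = b·s^-1 = 206. δp/p = √((1·δb/b)² + (-1·δs/s)²) = √(0.000758 + 0.00570) = 0.0803, so δp = 16.5.
Q = p + c − d: δQ = √(δp² + δc² + δd²) = √(273 + 4.84 + 1.21) = 16.7
Q = 230, so δQ/Q = 16.7/230 = 0.0726.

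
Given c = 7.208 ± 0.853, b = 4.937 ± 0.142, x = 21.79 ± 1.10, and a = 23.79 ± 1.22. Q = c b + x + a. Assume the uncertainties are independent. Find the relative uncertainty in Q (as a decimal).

Let p = c·b = 35.59. δp/p = √((1·δc/c)² + (1·δb/b)²) = √(0.0140 + 0.000827) = 0.122, so δp = 4.33.
Q = p + x + a: δQ = √(δp² + δx² + δa²) = √(18.8 + 1.21 + 1.49) = 4.63
Q = 81.17, so δQ/Q = 4.63/81.17 = 0.0571.

0.0571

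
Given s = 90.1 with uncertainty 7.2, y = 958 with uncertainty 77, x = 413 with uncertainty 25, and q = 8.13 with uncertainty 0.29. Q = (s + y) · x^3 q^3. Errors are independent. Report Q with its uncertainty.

Let u = s + y = 1050. δu = √(δs² + δy²) = √(51.8 + 5930) = 77.3, so δu/u = 0.0738.
Q is then a monomial in u, x, q:
δQ/Q = √((δu/u)² + (3·δx/x)² + (3·δq/q)²) = √(0.00544 + 0.0330 + 0.0115) = 0.223
Q = 3.97e+13, so δQ = 0.223 × 3.97e+13 = 8.86e+12.

(3.97 ± 0.886) × 10^13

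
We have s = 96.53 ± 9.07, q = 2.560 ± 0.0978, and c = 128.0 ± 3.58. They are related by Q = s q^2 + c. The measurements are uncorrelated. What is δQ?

76.7

Let p = s·q^2 = 632.6. δp/p = √((1·δs/s)² + (2·δq/q)²) = √(0.00883 + 0.00584) = 0.121, so δp = 76.6.
Q = p + c: δQ = √(δp² + δc²) = √(5870 + 12.8) = 76.7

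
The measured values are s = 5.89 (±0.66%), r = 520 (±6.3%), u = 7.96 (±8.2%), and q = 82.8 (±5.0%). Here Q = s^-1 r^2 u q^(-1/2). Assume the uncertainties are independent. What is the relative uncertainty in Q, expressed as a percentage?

15.3%

Each factor contributes (exponent × relative error)² to (δQ/Q)²:
  (-1·δs/s)² = (-1×0.00660)² = 4.36e-05;  (2·δr/r)² = (2×0.0630)² = 0.0159;  (1·δu/u)² = (1×0.0820)² = 0.00672;  (−½·δq/q)² = (-0.5×0.0500)² = 0.000625
δQ/Q = √(0.0233) = 0.153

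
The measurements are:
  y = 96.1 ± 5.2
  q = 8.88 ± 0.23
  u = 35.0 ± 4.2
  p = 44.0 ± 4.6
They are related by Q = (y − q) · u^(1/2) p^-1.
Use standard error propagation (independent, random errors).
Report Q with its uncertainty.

11.7 ± 1.58

Let w = y − q = 87.2. δw = √(δy² + δq²) = √(27.0 + 0.0529) = 5.21, so δw/w = 0.0597.
Q is then a monomial in w, u, p:
δQ/Q = √((δw/w)² + (½·δu/u)² + (-1·δp/p)²) = √(0.00356 + 0.00360 + 0.0109) = 0.135
Q = 11.7, so δQ = 0.135 × 11.7 = 1.58.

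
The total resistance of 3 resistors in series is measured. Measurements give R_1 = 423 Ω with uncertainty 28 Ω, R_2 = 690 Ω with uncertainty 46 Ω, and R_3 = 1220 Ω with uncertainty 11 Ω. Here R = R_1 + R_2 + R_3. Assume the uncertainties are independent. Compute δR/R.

0.0236

Sums and differences: (δR)² = Σ (cᵢ δxᵢ)².
  (δR_1)² = 784;  (δR_2)² = 2120;  (δR_3)² = 121
δR = √(3020) = 55.0 Ω
R = 2330 Ω, so δR/R = 55.0/2330 = 0.0236.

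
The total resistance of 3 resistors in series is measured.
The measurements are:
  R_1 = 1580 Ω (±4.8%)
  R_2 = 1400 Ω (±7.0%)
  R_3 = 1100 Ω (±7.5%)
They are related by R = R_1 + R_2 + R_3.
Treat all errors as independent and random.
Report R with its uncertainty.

4080 ± 149 Ω

Sums and differences: (δR)² = Σ (cᵢ δxᵢ)².
  (δR_1)² = 5750;  (δR_2)² = 9600;  (δR_3)² = 6810
δR = √(22200) = 149 Ω
R = 4080 Ω.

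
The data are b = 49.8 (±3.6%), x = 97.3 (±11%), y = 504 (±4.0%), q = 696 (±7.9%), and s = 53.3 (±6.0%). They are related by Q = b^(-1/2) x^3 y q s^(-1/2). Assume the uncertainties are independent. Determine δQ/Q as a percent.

Relative error in a monomial: (δQ/Q)² = Σ (nᵢ · δxᵢ/xᵢ)².
  (−½·δb/b)² = (-0.5×0.0360)² = 0.000324;  (3·δx/x)² = (3×0.110)² = 0.109;  (1·δy/y)² = (1×0.0400)² = 0.00160;  (1·δq/q)² = (1×0.0790)² = 0.00624;  (−½·δs/s)² = (-0.5×0.0600)² = 0.000900
δQ/Q = √(0.118) = 0.343

34.3%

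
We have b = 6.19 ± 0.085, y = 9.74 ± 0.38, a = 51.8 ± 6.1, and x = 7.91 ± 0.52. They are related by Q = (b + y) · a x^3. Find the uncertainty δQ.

Let u = b + y = 15.9. δu = √(δb² + δy²) = √(0.00723 + 0.144) = 0.389, so δu/u = 0.0244.
Q is then a monomial in u, a, x:
δQ/Q = √((δu/u)² + (1·δa/a)² + (3·δx/x)²) = √(0.000598 + 0.0139 + 0.0389) = 0.231
Q = 4.08e+05, so δQ = 0.231 × 4.08e+05 = 94300.

94300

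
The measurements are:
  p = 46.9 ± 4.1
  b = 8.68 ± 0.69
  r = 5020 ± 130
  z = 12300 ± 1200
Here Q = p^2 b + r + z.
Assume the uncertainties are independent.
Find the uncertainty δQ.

3860

Let w = p^2·b = 19100. δw/w = √((2·δp/p)² + (1·δb/b)²) = √(0.0306 + 0.00632) = 0.192, so δw = 3670.
Q = w + r + z: δQ = √(δw² + δr² + δz²) = √(1.34e+07 + 16900 + 1.44e+06) = 3860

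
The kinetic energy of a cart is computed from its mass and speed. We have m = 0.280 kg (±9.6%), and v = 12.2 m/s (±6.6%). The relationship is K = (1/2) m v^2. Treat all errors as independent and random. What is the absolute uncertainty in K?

3.40 J

For a monomial K ∝ m, v^2, fractional errors add in quadrature:
  (1·δm/m)² = (1×0.0960)² = 0.00922;  (2·δv/v)² = (2×0.0660)² = 0.0174
δK/K = √(0.0266) = 0.163
K = 20.8 J, so δK = 0.163 × 20.8 = 3.40 J.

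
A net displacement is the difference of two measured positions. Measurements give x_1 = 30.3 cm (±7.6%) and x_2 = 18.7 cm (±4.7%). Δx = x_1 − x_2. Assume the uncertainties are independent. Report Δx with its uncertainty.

Sums and differences: (δΔx)² = Σ (cᵢ δxᵢ)².
  (δx_1)² = 5.30;  (δx_2)² = 0.772
δΔx = √(6.08) = 2.46 cm
Δx = 11.6 cm.

11.6 ± 2.46 cm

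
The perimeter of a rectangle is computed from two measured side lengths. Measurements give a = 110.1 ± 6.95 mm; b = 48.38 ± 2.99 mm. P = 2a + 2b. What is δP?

Absolute uncertainties add in quadrature for a linear combination:
  (2·δa)² = 193;  (2·δb)² = 35.8
δP = √(229) = 15.1 mm

15.1 mm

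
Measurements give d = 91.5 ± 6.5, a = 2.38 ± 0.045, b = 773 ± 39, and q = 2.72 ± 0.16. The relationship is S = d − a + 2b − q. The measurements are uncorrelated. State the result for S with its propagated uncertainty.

Absolute uncertainties add in quadrature for a linear combination:
  (δd)² = 42.2;  (δa)² = 0.00202;  (2·δb)² = 6080;  (δq)² = 0.0256
δS = √(6130) = 78.3
S = 1630.

1630 ± 78.3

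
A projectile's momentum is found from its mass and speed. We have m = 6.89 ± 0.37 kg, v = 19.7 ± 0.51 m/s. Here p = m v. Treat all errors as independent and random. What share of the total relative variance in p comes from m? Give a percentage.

(δp/p)² = (1·δm/m)² + (1·δv/v)²
  m term: (1×0.0537)² = 0.00288
  v term: (1×0.0259)² = 0.000670
Total = 0.00355. Share from m = 0.00288/0.00355 = 0.811.

81.1%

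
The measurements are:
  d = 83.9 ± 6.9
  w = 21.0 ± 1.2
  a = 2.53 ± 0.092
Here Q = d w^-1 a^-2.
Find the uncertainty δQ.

0.0773

Q is a product of powers, so relative uncertainties combine in quadrature:
  (1·δd/d)² = (1×0.0822)² = 0.00676;  (-1·δw/w)² = (-1×0.0571)² = 0.00327;  (-2·δa/a)² = (-2×0.0364)² = 0.00529
δQ/Q = √(0.0153) = 0.124
Q = 0.624, so δQ = 0.124 × 0.624 = 0.0773.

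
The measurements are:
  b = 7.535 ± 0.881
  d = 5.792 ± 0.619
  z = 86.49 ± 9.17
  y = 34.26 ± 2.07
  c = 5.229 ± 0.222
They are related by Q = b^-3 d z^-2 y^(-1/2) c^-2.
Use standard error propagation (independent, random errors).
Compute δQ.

Q is a product of powers, so relative uncertainties combine in quadrature:
  (-3·δb/b)² = (-3×0.117)² = 0.123;  (1·δd/d)² = (1×0.107)² = 0.0114;  (-2·δz/z)² = (-2×0.106)² = 0.0450;  (−½·δy/y)² = (-0.5×0.0604)² = 0.000913;  (-2·δc/c)² = (-2×0.0425)² = 0.00721
δQ/Q = √(0.188) = 0.433
Q = 1.131e-08, so δQ = 0.433 × 1.131e-08 = 4.9e-09.

4.9e-09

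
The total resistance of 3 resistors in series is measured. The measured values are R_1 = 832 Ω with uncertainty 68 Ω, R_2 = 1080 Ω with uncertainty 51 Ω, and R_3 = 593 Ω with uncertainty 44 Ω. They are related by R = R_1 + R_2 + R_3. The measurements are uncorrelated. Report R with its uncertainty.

For a sum/difference, combine absolute errors in quadrature:
  (δR_1)² = 4620;  (δR_2)² = 2600;  (δR_3)² = 1940
δR = √(9160) = 95.7 Ω
R = 2500 Ω.

2500 ± 95.7 Ω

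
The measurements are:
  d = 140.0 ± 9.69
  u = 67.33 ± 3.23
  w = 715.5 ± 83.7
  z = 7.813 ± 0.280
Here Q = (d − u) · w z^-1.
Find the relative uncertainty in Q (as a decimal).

Let h = d − u = 72.67. δh = √(δd² + δu²) = √(93.9 + 10.4) = 10.2, so δh/h = 0.141.
Q is then a monomial in h, w, z:
δQ/Q = √((δh/h)² + (1·δw/w)² + (-1·δz/z)²) = √(0.0198 + 0.0137 + 0.00128) = 0.186

0.186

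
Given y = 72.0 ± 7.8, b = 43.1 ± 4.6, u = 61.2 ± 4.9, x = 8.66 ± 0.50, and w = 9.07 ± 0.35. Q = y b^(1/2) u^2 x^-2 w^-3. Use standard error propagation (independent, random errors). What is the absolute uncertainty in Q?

8.19

Each factor contributes (exponent × relative error)² to (δQ/Q)²:
  (1·δy/y)² = (1×0.108)² = 0.0117;  (½·δb/b)² = (0.5×0.107)² = 0.00285;  (2·δu/u)² = (2×0.0801)² = 0.0256;  (-2·δx/x)² = (-2×0.0577)² = 0.0133;  (-3·δw/w)² = (-3×0.0386)² = 0.0134
δQ/Q = √(0.0670) = 0.259
Q = 31.6, so δQ = 0.259 × 31.6 = 8.19.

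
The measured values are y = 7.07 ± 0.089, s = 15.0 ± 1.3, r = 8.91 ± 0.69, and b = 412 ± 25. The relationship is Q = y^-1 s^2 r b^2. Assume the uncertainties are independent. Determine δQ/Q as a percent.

22.6%

Each factor contributes (exponent × relative error)² to (δQ/Q)²:
  (-1·δy/y)² = (-1×0.0126)² = 0.000158;  (2·δs/s)² = (2×0.0867)² = 0.0300;  (1·δr/r)² = (1×0.0774)² = 0.00600;  (2·δb/b)² = (2×0.0607)² = 0.0147
δQ/Q = √(0.0509) = 0.226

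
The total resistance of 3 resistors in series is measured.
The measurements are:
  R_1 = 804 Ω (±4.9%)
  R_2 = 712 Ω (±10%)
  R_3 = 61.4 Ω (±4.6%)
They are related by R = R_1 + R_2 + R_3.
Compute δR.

81.4 Ω

Each term contributes (cᵢ δxᵢ)² to (δR)²:
  (δR_1)² = 1550;  (δR_2)² = 5070;  (δR_3)² = 7.98
δR = √(6630) = 81.4 Ω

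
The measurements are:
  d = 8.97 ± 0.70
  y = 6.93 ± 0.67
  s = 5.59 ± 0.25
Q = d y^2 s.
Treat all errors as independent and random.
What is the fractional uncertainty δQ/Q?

0.213

Products/powers → add relative errors in quadrature, weighted by exponent:
  (1·δd/d)² = (1×0.0780)² = 0.00609;  (2·δy/y)² = (2×0.0967)² = 0.0374;  (1·δs/s)² = (1×0.0447)² = 0.00200
δQ/Q = √(0.0455) = 0.213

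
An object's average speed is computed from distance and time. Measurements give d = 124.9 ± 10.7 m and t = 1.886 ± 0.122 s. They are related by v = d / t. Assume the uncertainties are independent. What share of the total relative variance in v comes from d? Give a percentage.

(δv/v)² = (1·δd/d)² + (-1·δt/t)²
  d term: (1×0.0857)² = 0.00734
  t term: (-1×0.0647)² = 0.00418
Total = 0.0115. Share from d = 0.00734/0.0115 = 0.637.

63.7%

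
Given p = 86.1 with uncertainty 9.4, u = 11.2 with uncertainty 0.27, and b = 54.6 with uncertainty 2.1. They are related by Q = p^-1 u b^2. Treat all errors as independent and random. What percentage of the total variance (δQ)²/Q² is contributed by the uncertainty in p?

(δQ/Q)² = (-1·δp/p)² + (1·δu/u)² + (2·δb/b)²
  p term: (-1×0.109)² = 0.0119
  u term: (1×0.0241)² = 0.000581
  b term: (2×0.0385)² = 0.00592
Total = 0.0184. Share from p = 0.0119/0.0184 = 0.647.

64.7%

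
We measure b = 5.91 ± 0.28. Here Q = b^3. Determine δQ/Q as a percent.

14.2%

Q ∝ b^3, so δQ/Q = |3| · δb/b = 3 × 0.0474 = 0.142.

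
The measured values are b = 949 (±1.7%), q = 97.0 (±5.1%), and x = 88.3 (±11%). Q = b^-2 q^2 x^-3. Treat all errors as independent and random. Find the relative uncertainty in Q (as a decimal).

For a monomial Q ∝ b^-2, q^2, x^-3, fractional errors add in quadrature:
  (-2·δb/b)² = (-2×0.0170)² = 0.00116;  (2·δq/q)² = (2×0.0510)² = 0.0104;  (-3·δx/x)² = (-3×0.110)² = 0.109
δQ/Q = √(0.120) = 0.347

0.347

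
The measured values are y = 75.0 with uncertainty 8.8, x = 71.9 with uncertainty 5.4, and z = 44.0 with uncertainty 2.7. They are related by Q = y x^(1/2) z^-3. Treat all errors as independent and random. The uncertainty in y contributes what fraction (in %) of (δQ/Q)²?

(δQ/Q)² = (1·δy/y)² + (½·δx/x)² + (-3·δz/z)²
  y term: (1×0.117)² = 0.0138
  x term: (0.5×0.0751)² = 0.00141
  z term: (-3×0.0614)² = 0.0339
Total = 0.0491. Share from y = 0.0138/0.0491 = 0.281.

28.1%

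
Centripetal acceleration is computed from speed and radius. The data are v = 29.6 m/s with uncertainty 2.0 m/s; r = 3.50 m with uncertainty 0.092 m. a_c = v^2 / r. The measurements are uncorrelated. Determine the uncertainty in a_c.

34.5 m/s^2

For a monomial a_c ∝ v^2, r^-1, fractional errors add in quadrature:
  (2·δv/v)² = (2×0.0676)² = 0.0183;  (-1·δr/r)² = (-1×0.0263)² = 0.000691
δa_c/a_c = √(0.0190) = 0.138
a_c = 250 m/s^2, so δa_c = 0.138 × 250 = 34.5 m/s^2.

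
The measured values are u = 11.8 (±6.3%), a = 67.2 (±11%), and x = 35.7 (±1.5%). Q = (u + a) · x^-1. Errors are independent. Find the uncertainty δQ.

0.211

Let w = u + a = 79.0. δw = √(δu² + δa²) = √(0.553 + 54.6) = 7.43, so δw/w = 0.0940.
Q is then a monomial in w, x:
δQ/Q = √((δw/w)² + (-1·δx/x)²) = √(0.00884 + 0.000225) = 0.0952
Q = 2.21, so δQ = 0.0952 × 2.21 = 0.211.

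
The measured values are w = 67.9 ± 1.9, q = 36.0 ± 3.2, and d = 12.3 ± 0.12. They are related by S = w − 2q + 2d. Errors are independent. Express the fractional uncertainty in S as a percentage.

32.6%

For a sum/difference, combine absolute errors in quadrature:
  (δw)² = 3.61;  (2·δq)² = 41.0;  (2·δd)² = 0.0576
δS = √(44.6) = 6.68
S = 20.5, so δS/S = 6.68/20.5 = 0.326.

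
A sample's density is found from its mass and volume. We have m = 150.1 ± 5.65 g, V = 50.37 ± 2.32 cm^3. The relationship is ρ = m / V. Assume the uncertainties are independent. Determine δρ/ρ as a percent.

5.95%

Relative error in a monomial: (δρ/ρ)² = Σ (nᵢ · δxᵢ/xᵢ)².
  (1·δm/m)² = (1×0.0376)² = 0.00142;  (-1·δV/V)² = (-1×0.0461)² = 0.00212
δρ/ρ = √(0.00354) = 0.0595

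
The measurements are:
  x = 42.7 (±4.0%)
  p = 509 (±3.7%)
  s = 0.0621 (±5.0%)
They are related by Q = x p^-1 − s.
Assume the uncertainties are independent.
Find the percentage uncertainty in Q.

Let w = x·p^-1 = 0.0839. δw/w = √((1·δx/x)² + (-1·δp/p)²) = √(0.00160 + 0.00137) = 0.0545, so δw = 0.00457.
Q = w − s: δQ = √(δw² + δs²) = √(2.09e-05 + 9.64e-06) = 0.00553
Q = 0.0218, so δQ/Q = 0.00553/0.0218 = 0.254.

25.4%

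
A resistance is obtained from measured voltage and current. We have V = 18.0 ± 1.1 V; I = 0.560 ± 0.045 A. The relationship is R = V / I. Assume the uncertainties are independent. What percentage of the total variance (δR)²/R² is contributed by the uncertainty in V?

36.6%

(δR/R)² = (1·δV/V)² + (-1·δI/I)²
  V term: (1×0.0611)² = 0.00373
  I term: (-1×0.0804)² = 0.00646
Total = 0.0102. Share from V = 0.00373/0.0102 = 0.366.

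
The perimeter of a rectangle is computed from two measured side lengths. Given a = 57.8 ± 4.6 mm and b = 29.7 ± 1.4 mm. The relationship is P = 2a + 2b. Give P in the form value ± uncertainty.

Each term contributes (cᵢ δxᵢ)² to (δP)²:
  (2·δa)² = 84.6;  (2·δb)² = 7.84
δP = √(92.5) = 9.62 mm
P = 175 mm.

175 ± 9.62 mm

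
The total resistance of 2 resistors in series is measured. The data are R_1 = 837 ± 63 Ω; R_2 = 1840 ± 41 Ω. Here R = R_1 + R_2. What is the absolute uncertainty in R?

75.2 Ω

R is a linear combination, so absolute uncertainties add in quadrature:
  (δR_1)² = 3970;  (δR_2)² = 1680
δR = √(5650) = 75.2 Ω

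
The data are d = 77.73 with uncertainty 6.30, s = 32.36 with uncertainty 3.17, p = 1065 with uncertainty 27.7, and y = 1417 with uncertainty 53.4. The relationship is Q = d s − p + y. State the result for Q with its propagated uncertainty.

2867 ± 325

Let w = d·s = 2515. δw/w = √((1·δd/d)² + (1·δs/s)²) = √(0.00657 + 0.00960) = 0.127, so δw = 320.
Q = w − p + y: δQ = √(δw² + δp² + δy²) = √(1.02e+05 + 767 + 2850) = 325
Q = 2867.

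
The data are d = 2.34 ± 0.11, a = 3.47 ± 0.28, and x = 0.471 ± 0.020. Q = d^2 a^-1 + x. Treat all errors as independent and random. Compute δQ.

Let p = d^2·a^-1 = 1.58. δp/p = √((2·δd/d)² + (-1·δa/a)²) = √(0.00884 + 0.00651) = 0.124, so δp = 0.196.
Q = p + x: δQ = √(δp² + δx²) = √(0.0382 + 0.000400) = 0.197

0.197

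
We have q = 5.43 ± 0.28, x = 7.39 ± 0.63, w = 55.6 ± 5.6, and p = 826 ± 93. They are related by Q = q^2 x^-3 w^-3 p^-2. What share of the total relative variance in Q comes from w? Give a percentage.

(δQ/Q)² = (2·δq/q)² + (-3·δx/x)² + (-3·δw/w)² + (-2·δp/p)²
  q term: (2×0.0516)² = 0.0106
  x term: (-3×0.0853)² = 0.0654
  w term: (-3×0.101)² = 0.0913
  p term: (-2×0.113)² = 0.0507
Total = 0.218. Share from w = 0.0913/0.218 = 0.419.

41.9%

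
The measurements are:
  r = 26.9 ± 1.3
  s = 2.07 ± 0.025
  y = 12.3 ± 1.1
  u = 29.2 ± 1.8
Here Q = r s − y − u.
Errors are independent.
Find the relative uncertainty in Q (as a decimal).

0.246

Let p = r·s = 55.7. δp/p = √((1·δr/r)² + (1·δs/s)²) = √(0.00234 + 0.000146) = 0.0498, so δp = 2.77.
Q = p − y − u: δQ = √(δp² + δy² + δu²) = √(7.69 + 1.21 + 3.24) = 3.48
Q = 14.2, so δQ/Q = 3.48/14.2 = 0.246.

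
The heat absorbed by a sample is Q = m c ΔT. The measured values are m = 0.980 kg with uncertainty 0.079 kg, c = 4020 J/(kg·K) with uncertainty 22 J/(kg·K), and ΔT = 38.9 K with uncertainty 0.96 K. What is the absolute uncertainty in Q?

For a monomial Q ∝ m, c, ΔT, fractional errors add in quadrature:
  (1·δm/m)² = (1×0.0806)² = 0.00650;  (1·δc/c)² = (1×0.00547)² = 2.99e-05;  (1·δΔT/ΔT)² = (1×0.0247)² = 0.000609
δQ/Q = √(0.00714) = 0.0845
Q = 1.53e+05 J, so δQ = 0.0845 × 1.53e+05 = 12900 J.

12900 J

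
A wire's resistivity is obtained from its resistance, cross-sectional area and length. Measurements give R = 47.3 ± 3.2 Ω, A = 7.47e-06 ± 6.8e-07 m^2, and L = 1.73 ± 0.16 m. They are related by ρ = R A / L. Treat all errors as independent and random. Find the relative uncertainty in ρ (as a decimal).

0.146

Since ρ is a product/quotient, work with relative uncertainties:
  (1·δR/R)² = (1×0.0677)² = 0.00458;  (1·δA/A)² = (1×0.0910)² = 0.00829;  (-1·δL/L)² = (-1×0.0925)² = 0.00855
δρ/ρ = √(0.0214) = 0.146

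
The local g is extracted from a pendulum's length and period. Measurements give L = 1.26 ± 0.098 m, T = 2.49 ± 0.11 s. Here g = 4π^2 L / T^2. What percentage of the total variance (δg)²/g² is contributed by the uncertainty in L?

43.7%

(δg/g)² = (1·δL/L)² + (-2·δT/T)²
  L term: (1×0.0778)² = 0.00605
  T term: (-2×0.0442)² = 0.00781
Total = 0.0139. Share from L = 0.00605/0.0139 = 0.437.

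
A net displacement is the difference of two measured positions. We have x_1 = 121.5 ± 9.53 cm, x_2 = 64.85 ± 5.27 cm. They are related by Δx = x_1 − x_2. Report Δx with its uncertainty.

For a sum/difference, combine absolute errors in quadrature:
  (δx_1)² = 90.8;  (δx_2)² = 27.8
δΔx = √(119) = 10.9 cm
Δx = 56.65 cm.

56.65 ± 10.9 cm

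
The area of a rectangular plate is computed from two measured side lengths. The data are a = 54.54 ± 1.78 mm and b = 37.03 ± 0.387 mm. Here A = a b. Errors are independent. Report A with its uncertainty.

2020 ± 69.2 mm^2

Since A is a product/quotient, work with relative uncertainties:
  (1·δa/a)² = (1×0.0326)² = 0.00107;  (1·δb/b)² = (1×0.0105)² = 0.000109
δA/A = √(0.00117) = 0.0343
A = 2020 mm^2, so δA = 0.0343 × 2020 = 69.2 mm^2.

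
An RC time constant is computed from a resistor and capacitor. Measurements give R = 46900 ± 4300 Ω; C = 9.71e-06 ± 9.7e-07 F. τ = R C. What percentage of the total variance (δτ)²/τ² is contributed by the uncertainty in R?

(δτ/τ)² = (1·δR/R)² + (1·δC/C)²
  R term: (1×0.0917)² = 0.00841
  C term: (1×0.0999)² = 0.00998
Total = 0.0184. Share from R = 0.00841/0.0184 = 0.457.

45.7%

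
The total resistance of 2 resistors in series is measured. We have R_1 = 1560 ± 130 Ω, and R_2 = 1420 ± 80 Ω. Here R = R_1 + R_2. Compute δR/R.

Each term contributes (cᵢ δxᵢ)² to (δR)²:
  (δR_1)² = 16900;  (δR_2)² = 6400
δR = √(23300) = 153 Ω
R = 2980 Ω, so δR/R = 153/2980 = 0.0512.

0.0512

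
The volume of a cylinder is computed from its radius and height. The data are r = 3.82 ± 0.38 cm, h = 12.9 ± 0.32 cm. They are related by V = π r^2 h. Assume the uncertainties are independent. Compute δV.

V is a product of powers, so relative uncertainties combine in quadrature:
  (2·δr/r)² = (2×0.0995)² = 0.0396;  (1·δh/h)² = (1×0.0248)² = 0.000615
δV/V = √(0.0402) = 0.200
V = 591 cm^3, so δV = 0.200 × 591 = 119 cm^3.

119 cm^3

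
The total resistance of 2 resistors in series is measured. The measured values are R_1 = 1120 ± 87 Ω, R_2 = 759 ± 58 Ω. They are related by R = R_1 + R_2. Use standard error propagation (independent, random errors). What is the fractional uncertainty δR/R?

For a sum/difference, combine absolute errors in quadrature:
  (δR_1)² = 7570;  (δR_2)² = 3360
δR = √(10900) = 105 Ω
R = 1880 Ω, so δR/R = 105/1880 = 0.0556.

0.0556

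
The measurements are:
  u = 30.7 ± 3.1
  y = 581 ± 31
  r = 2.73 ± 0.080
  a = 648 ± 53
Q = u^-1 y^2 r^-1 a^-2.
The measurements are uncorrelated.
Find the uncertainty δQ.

0.00213

Since Q is a product/quotient, work with relative uncertainties:
  (-1·δu/u)² = (-1×0.101)² = 0.0102;  (2·δy/y)² = (2×0.0534)² = 0.0114;  (-1·δr/r)² = (-1×0.0293)² = 0.000859;  (-2·δa/a)² = (-2×0.0818)² = 0.0268
δQ/Q = √(0.0492) = 0.222
Q = 0.00959, so δQ = 0.222 × 0.00959 = 0.00213.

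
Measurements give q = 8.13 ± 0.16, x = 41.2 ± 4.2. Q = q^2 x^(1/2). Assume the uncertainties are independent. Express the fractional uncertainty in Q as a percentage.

For a monomial Q ∝ q^2, x^(1/2), fractional errors add in quadrature:
  (2·δq/q)² = (2×0.0197)² = 0.00155;  (½·δx/x)² = (0.5×0.102)² = 0.00260
δQ/Q = √(0.00415) = 0.0644

6.44%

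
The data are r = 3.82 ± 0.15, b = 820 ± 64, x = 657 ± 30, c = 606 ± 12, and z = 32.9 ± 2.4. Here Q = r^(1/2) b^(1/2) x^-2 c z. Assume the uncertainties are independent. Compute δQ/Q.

0.126

Relative error in a monomial: (δQ/Q)² = Σ (nᵢ · δxᵢ/xᵢ)².
  (½·δr/r)² = (0.5×0.0393)² = 0.000385;  (½·δb/b)² = (0.5×0.0780)² = 0.00152;  (-2·δx/x)² = (-2×0.0457)² = 0.00834;  (1·δc/c)² = (1×0.0198)² = 0.000392;  (1·δz/z)² = (1×0.0729)² = 0.00532
δQ/Q = √(0.0160) = 0.126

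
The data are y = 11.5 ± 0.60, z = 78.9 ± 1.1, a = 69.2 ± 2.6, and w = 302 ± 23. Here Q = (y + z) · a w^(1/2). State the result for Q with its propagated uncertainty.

Let u = y + z = 90.4. δu = √(δy² + δz²) = √(0.360 + 1.21) = 1.25, so δu/u = 0.0139.
Q is then a monomial in u, a, w:
δQ/Q = √((δu/u)² + (1·δa/a)² + (½·δw/w)²) = √(0.000192 + 0.00141 + 0.00145) = 0.0553
Q = 1.09e+05, so δQ = 0.0553 × 1.09e+05 = 6010.

(1.09 ± 0.0601) × 10^5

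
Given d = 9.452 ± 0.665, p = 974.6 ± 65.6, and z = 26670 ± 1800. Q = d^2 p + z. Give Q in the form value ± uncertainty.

113700 ± 13700

Let w = d^2·p = 87070. δw/w = √((2·δd/d)² + (1·δp/p)²) = √(0.0198 + 0.00453) = 0.156, so δw = 13600.
Q = w + z: δQ = √(δw² + δz²) = √(1.84e+08 + 3.24e+06) = 13700
Q = 113700.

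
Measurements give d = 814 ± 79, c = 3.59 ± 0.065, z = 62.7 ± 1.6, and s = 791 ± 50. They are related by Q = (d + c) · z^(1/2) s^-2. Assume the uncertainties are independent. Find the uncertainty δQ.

Let u = d + c = 818. δu = √(δd² + δc²) = √(6240 + 0.00423) = 79.0, so δu/u = 0.0966.
Q is then a monomial in u, z, s:
δQ/Q = √((δu/u)² + (½·δz/z)² + (-2·δs/s)²) = √(0.00934 + 0.000163 + 0.0160) = 0.160
Q = 0.0103, so δQ = 0.160 × 0.0103 = 0.00165.

0.00165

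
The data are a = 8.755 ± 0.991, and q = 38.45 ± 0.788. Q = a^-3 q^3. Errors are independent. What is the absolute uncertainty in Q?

29.2

Products/powers → add relative errors in quadrature, weighted by exponent:
  (-3·δa/a)² = (-3×0.113)² = 0.115;  (3·δq/q)² = (3×0.0205)² = 0.00378
δQ/Q = √(0.119) = 0.345
Q = 84.71, so δQ = 0.345 × 84.71 = 29.2.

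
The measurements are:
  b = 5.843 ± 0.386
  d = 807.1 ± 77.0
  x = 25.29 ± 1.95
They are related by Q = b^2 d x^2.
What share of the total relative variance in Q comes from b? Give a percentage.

(δQ/Q)² = (2·δb/b)² + (1·δd/d)² + (2·δx/x)²
  b term: (2×0.0661)² = 0.0175
  d term: (1×0.0954)² = 0.00910
  x term: (2×0.0771)² = 0.0238
Total = 0.0503. Share from b = 0.0175/0.0503 = 0.347.

34.7%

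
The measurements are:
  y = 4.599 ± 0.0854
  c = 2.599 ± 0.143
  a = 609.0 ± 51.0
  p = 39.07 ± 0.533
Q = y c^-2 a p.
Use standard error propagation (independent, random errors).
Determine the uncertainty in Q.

2270

Products/powers → add relative errors in quadrature, weighted by exponent:
  (1·δy/y)² = (1×0.0186)² = 0.000345;  (-2·δc/c)² = (-2×0.0550)² = 0.0121;  (1·δa/a)² = (1×0.0837)² = 0.00701;  (1·δp/p)² = (1×0.0136)² = 0.000186
δQ/Q = √(0.0197) = 0.140
Q = 16200, so δQ = 0.140 × 16200 = 2270.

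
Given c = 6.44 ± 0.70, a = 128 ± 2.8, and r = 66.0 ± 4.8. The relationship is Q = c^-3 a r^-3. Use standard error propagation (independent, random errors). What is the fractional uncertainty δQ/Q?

0.393

Each factor contributes (exponent × relative error)² to (δQ/Q)²:
  (-3·δc/c)² = (-3×0.109)² = 0.106;  (1·δa/a)² = (1×0.0219)² = 0.000479;  (-3·δr/r)² = (-3×0.0727)² = 0.0476
δQ/Q = √(0.154) = 0.393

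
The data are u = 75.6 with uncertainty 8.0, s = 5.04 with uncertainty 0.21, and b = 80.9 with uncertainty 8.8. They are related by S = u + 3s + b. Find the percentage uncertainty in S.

6.94%

Absolute uncertainties add in quadrature for a linear combination:
  (δu)² = 64.0;  (3·δs)² = 0.397;  (δb)² = 77.4
δS = √(142) = 11.9
S = 172, so δS/S = 11.9/172 = 0.0694.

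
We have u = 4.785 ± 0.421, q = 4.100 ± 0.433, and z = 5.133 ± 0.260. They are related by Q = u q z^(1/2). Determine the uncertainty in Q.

Products/powers → add relative errors in quadrature, weighted by exponent:
  (1·δu/u)² = (1×0.0880)² = 0.00774;  (1·δq/q)² = (1×0.106)² = 0.0112;  (½·δz/z)² = (0.5×0.0507)² = 0.000641
δQ/Q = √(0.0195) = 0.140
Q = 44.45, so δQ = 0.140 × 44.45 = 6.21.

6.21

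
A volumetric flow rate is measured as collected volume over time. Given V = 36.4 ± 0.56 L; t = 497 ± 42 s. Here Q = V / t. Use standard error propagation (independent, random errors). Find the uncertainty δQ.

Each factor contributes (exponent × relative error)² to (δQ/Q)²:
  (1·δV/V)² = (1×0.0154)² = 0.000237;  (-1·δt/t)² = (-1×0.0845)² = 0.00714
δQ/Q = √(0.00738) = 0.0859
Q = 0.0732 L/s, so δQ = 0.0859 × 0.0732 = 0.00629 L/s.

0.00629 L/s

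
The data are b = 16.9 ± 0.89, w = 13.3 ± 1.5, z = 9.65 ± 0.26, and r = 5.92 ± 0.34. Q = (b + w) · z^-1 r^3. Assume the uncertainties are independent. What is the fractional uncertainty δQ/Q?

0.184

Let u = b + w = 30.2. δu = √(δb² + δw²) = √(0.792 + 2.25) = 1.74, so δu/u = 0.0578.
Q is then a monomial in u, z, r:
δQ/Q = √((δu/u)² + (-1·δz/z)² + (3·δr/r)²) = √(0.00334 + 0.000726 + 0.0297) = 0.184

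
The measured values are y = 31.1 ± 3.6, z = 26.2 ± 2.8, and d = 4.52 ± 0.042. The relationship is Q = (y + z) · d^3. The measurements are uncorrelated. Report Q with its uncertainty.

Let u = y + z = 57.3. δu = √(δy² + δz²) = √(13.0 + 7.84) = 4.56, so δu/u = 0.0796.
Q is then a monomial in u, d:
δQ/Q = √((δu/u)² + (3·δd/d)²) = √(0.00634 + 0.000777) = 0.0843
Q = 5290, so δQ = 0.0843 × 5290 = 446.

5290 ± 446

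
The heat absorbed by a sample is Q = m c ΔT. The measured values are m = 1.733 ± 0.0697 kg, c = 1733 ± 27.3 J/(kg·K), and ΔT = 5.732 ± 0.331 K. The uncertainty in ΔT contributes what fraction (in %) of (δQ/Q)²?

(δQ/Q)² = (1·δm/m)² + (1·δc/c)² + (1·δΔT/ΔT)²
  m term: (1×0.0402)² = 0.00162
  c term: (1×0.0158)² = 0.000248
  ΔT term: (1×0.0577)² = 0.00333
Total = 0.00520. Share from ΔT = 0.00333/0.00520 = 0.641.

64.1%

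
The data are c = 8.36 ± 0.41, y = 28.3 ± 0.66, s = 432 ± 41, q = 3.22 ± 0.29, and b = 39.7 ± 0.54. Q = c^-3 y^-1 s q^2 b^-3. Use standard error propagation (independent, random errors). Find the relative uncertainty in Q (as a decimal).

Relative error in a monomial: (δQ/Q)² = Σ (nᵢ · δxᵢ/xᵢ)².
  (-3·δc/c)² = (-3×0.0490)² = 0.0216;  (-1·δy/y)² = (-1×0.0233)² = 0.000544;  (1·δs/s)² = (1×0.0949)² = 0.00901;  (2·δq/q)² = (2×0.0901)² = 0.0324;  (-3·δb/b)² = (-3×0.0136)² = 0.00167
δQ/Q = √(0.0653) = 0.256

0.256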